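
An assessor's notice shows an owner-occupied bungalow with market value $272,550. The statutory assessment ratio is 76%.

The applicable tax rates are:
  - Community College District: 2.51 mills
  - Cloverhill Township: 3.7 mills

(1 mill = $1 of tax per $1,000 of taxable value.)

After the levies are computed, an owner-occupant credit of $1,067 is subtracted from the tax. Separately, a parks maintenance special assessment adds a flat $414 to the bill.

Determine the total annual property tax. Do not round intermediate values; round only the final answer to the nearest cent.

$633.33

Assessed value = $272,550 × 0.76 = $207,138
Community College District: $207,138 × 0.00251 = $519.91638
Cloverhill Township: $207,138 × 0.0037 = $766.4106
Levies subtotal = $1,286.32698
After credit = $1,286.32698 − $1,067 = $219.32698
Total = $219.32698 + $414 = $633.32698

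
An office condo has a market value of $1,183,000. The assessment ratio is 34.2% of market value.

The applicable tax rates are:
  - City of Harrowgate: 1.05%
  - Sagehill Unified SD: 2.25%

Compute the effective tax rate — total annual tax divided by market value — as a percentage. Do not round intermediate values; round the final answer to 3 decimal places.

Assessed value = $1,183,000 × 0.342 = $404,586
City of Harrowgate: $404,586 × 0.0105 = $4,248.153
Sagehill Unified SD: $404,586 × 0.0225 = $9,103.185
Total tax = $13,351.338
Effective rate = $13,351.338 ÷ $1,183,000 = 1.129% of market value

1.129%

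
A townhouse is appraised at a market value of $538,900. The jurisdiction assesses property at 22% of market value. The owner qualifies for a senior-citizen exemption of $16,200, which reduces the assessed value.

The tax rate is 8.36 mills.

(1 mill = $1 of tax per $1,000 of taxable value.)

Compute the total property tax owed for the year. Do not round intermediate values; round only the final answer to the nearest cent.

$855.71

Assessed value = $538,900 × 0.22 = $118,558
Taxable value = $118,558 − $16,200 = $102,358
Tax = $102,358 × 0.00836 = $855.71288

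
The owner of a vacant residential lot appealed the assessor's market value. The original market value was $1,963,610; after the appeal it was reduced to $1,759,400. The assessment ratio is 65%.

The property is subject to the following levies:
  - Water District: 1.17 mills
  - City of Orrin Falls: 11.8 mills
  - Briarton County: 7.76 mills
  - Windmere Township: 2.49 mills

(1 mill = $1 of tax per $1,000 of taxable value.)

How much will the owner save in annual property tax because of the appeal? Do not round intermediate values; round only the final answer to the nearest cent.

Old assessed value = $1,963,610 × 0.65 = $1,276,346.5
New assessed value = $1,759,400 × 0.65 = $1,143,610
Combined rate = 0.00117 + 0.0118 + 0.00776 + 0.00249 = 0.02322
Old tax = $1,276,346.5 × 0.02322 = $29,636.76573
New tax = $1,143,610 × 0.02322 = $26,554.6242
Reduction = $29,636.76573 − $26,554.6242 = $3,082.14153

$3,082.14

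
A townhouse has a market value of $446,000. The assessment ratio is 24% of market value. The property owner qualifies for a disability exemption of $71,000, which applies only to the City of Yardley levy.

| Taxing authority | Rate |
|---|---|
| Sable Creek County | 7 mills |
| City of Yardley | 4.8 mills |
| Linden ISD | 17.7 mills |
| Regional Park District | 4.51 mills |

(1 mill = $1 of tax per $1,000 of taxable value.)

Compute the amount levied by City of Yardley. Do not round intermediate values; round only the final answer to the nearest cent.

$172.99

Assessed value = $446,000 × 0.24 = $107,040
City of Yardley taxable value = $107,040 − $71,000 = $36,040
City of Yardley levy = $36,040 × 0.0048 = $172.992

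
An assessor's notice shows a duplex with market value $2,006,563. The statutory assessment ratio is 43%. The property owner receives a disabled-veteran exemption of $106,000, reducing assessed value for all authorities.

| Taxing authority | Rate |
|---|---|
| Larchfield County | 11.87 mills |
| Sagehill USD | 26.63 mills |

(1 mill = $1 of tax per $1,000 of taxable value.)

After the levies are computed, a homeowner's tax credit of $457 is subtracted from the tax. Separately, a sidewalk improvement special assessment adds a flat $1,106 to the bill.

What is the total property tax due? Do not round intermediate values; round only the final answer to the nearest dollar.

$29,787

Assessed value = $2,006,563 × 0.43 = $862,822.09
Taxable value = $862,822.09 − $106,000 = $756,822.09
Larchfield County: $756,822.09 × 0.01187 = $8,983.4782083
Sagehill USD: $756,822.09 × 0.02663 = $20,154.1722567
Levies subtotal = $29,137.650465
After credit = $29,137.650465 − $457 = $28,680.650465
Total = $28,680.650465 + $1,106 = $29,786.650465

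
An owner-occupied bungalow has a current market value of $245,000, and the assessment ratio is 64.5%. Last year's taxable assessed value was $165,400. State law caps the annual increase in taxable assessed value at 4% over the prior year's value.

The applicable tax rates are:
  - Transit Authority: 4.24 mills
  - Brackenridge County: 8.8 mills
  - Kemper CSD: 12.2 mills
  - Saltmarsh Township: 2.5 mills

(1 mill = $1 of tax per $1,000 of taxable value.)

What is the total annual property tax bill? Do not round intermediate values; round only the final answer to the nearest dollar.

Uncapped assessed value = $245,000 × 0.645 = $158,025
Cap limit = $165,400 × 1.04 = $172,016
Taxable assessed value = min($158,025, $172,016) = $158,025 (cap does not bind)
Transit Authority: $158,025 × 0.00424 = $670.026
Brackenridge County: $158,025 × 0.0088 = $1,390.62
Kemper CSD: $158,025 × 0.0122 = $1,927.905
Saltmarsh Township: $158,025 × 0.0025 = $395.0625
Total = $4,383.6135

$4,384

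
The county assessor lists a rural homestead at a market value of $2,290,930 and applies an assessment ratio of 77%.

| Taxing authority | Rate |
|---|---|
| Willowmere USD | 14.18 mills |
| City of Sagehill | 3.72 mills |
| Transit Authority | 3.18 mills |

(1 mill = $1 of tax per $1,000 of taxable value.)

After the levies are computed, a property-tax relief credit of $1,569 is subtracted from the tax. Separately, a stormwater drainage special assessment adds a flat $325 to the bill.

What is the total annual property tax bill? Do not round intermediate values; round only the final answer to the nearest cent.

$35,941.46

Assessed value = $2,290,930 × 0.77 = $1,764,016.1
Willowmere USD: $1,764,016.1 × 0.01418 = $25,013.748298
City of Sagehill: $1,764,016.1 × 0.00372 = $6,562.139892
Transit Authority: $1,764,016.1 × 0.00318 = $5,609.571198
Levies subtotal = $37,185.459388
After credit = $37,185.459388 − $1,569 = $35,616.459388
Total = $35,616.459388 + $325 = $35,941.459388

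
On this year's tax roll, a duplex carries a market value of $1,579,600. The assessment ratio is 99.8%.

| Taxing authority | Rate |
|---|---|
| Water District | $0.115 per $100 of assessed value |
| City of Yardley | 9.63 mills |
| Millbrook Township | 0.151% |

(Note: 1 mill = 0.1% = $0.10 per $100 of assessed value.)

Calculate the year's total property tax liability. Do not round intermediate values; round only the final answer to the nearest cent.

Assessed value = $1,579,600 × 0.998 = $1,576,440.8
Water District: $1,576,440.8 × 0.00115 = $1,812.90692
City of Yardley: $1,576,440.8 × 0.00963 = $15,181.124904
Millbrook Township: $1,576,440.8 × 0.00151 = $2,380.425608
Total = $19,374.457432

$19,374.46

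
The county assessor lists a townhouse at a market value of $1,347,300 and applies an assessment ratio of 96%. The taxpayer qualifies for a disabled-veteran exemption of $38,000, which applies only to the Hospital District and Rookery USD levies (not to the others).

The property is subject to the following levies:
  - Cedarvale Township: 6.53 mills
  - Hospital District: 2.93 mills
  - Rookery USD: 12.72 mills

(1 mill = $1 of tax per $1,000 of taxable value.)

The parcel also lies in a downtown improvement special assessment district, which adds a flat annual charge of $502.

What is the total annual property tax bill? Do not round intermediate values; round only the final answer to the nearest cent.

Assessed value = $1,347,300 × 0.96 = $1,293,408
Cedarvale Township: $1,293,408 × 0.00653 = $8,445.95424
Hospital District: ($1,293,408 − $38,000) × 0.00293 = $1,255,408 × 0.00293 = $3,678.34544
Rookery USD: ($1,293,408 − $38,000) × 0.01272 = $1,255,408 × 0.01272 = $15,968.78976
Levies subtotal = $28,093.08944
Total = $28,093.08944 + $502 = $28,595.08944

$28,595.09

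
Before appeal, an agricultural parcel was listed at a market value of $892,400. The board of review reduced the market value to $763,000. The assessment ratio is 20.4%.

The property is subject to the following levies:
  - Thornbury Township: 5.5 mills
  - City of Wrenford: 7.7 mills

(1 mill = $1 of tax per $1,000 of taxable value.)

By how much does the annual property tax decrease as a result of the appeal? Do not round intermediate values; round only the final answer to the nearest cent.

$348.45

Old assessed value = $892,400 × 0.204 = $182,049.6
New assessed value = $763,000 × 0.204 = $155,652
Combined rate = 0.0055 + 0.0077 = 0.0132
Old tax = $182,049.6 × 0.0132 = $2,403.05472
New tax = $155,652 × 0.0132 = $2,054.6064
Reduction = $2,403.05472 − $2,054.6064 = $348.44832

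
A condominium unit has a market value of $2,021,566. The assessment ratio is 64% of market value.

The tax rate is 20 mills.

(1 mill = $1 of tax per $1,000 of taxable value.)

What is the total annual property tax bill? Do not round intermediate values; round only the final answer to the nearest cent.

Assessed value = $2,021,566 × 0.64 = $1,293,802.24
Tax = $1,293,802.24 × 0.02 = $25,876.0448

$25,876.04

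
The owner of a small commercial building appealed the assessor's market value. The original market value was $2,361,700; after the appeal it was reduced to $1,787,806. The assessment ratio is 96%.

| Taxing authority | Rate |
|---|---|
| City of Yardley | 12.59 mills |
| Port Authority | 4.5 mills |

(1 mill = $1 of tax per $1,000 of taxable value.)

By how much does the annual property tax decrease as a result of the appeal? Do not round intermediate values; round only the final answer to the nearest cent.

Old assessed value = $2,361,700 × 0.96 = $2,267,232
New assessed value = $1,787,806 × 0.96 = $1,716,293.76
Combined rate = 0.01259 + 0.0045 = 0.01709
Old tax = $2,267,232 × 0.01709 = $38,746.99488
New tax = $1,716,293.76 × 0.01709 = $29,331.4603584
Reduction = $38,746.99488 − $29,331.4603584 = $9,415.5345216

$9,415.53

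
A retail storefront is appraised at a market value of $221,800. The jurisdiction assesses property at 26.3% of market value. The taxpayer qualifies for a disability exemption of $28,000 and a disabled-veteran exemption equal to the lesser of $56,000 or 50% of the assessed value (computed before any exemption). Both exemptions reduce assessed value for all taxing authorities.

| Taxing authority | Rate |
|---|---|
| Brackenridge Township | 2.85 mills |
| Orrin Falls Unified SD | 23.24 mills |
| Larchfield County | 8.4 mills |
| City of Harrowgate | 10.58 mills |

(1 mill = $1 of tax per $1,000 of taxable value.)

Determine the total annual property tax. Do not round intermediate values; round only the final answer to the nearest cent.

$52.58

Assessed value = $221,800 × 0.263 = $58,333.4
Disabled-veteran exemption = min($56,000, 50% × $58,333.4) = min($56,000, $29,166.7) = $29,166.7 (percentage binds)
Taxable value = $58,333.4 − $28,000 − $29,166.7 = $1,166.7
Brackenridge Township: $1,166.7 × 0.00285 = $3.325095
Orrin Falls Unified SD: $1,166.7 × 0.02324 = $27.114108
Larchfield County: $1,166.7 × 0.0084 = $9.80028
City of Harrowgate: $1,166.7 × 0.01058 = $12.343686
Total = $52.583169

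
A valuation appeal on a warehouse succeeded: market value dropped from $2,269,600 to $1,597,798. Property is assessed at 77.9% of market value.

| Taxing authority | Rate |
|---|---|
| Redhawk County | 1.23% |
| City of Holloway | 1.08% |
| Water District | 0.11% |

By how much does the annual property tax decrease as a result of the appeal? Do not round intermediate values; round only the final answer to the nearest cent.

$12,664.68

Old assessed value = $2,269,600 × 0.779 = $1,768,018.4
New assessed value = $1,597,798 × 0.779 = $1,244,684.642
Combined rate = 0.0123 + 0.0108 + 0.0011 = 0.0242
Old tax = $1,768,018.4 × 0.0242 = $42,786.04528
New tax = $1,244,684.642 × 0.0242 = $30,121.3683364
Reduction = $42,786.04528 − $30,121.3683364 = $12,664.6769436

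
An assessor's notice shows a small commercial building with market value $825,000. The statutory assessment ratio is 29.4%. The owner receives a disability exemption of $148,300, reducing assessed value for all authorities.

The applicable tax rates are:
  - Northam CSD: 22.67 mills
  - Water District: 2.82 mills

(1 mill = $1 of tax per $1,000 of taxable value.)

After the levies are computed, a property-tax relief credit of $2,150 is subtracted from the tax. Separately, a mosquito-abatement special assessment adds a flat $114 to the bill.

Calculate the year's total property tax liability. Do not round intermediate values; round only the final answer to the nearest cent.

$366.43

Assessed value = $825,000 × 0.294 = $242,550
Taxable value = $242,550 − $148,300 = $94,250
Northam CSD: $94,250 × 0.02267 = $2,136.6475
Water District: $94,250 × 0.00282 = $265.785
Levies subtotal = $2,402.4325
After credit = $2,402.4325 − $2,150 = $252.4325
Total = $252.4325 + $114 = $366.4325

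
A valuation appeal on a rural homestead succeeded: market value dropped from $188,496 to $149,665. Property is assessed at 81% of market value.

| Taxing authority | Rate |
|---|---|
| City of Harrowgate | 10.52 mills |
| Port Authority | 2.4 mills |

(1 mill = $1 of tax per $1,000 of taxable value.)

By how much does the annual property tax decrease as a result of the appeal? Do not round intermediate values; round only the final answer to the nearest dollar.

Old assessed value = $188,496 × 0.81 = $152,681.76
New assessed value = $149,665 × 0.81 = $121,228.65
Combined rate = 0.01052 + 0.0024 = 0.01292
Old tax = $152,681.76 × 0.01292 = $1,972.6483392
New tax = $121,228.65 × 0.01292 = $1,566.274158
Reduction = $1,972.6483392 − $1,566.274158 = $406.3741812

$406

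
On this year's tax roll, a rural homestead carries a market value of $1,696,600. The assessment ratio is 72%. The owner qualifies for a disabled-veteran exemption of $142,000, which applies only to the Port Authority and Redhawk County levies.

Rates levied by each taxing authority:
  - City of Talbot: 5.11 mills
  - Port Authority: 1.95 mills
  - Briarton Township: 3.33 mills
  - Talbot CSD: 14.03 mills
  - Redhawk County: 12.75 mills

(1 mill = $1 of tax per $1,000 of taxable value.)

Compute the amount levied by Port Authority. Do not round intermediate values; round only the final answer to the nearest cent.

$2,105.13

Assessed value = $1,696,600 × 0.72 = $1,221,552
Port Authority taxable value = $1,221,552 − $142,000 = $1,079,552
Port Authority levy = $1,079,552 × 0.00195 = $2,105.1264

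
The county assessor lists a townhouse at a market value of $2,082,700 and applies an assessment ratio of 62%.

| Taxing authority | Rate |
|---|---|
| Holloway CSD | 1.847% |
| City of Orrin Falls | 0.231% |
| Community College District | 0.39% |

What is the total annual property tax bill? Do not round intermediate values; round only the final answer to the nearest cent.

Assessed value = $2,082,700 × 0.62 = $1,291,274
Holloway CSD: $1,291,274 × 0.01847 = $23,849.83078
City of Orrin Falls: $1,291,274 × 0.00231 = $2,982.84294
Community College District: $1,291,274 × 0.0039 = $5,035.9686
Total = $23,849.83078 + $2,982.84294 + $5,035.9686 = $31,868.64232

$31,868.64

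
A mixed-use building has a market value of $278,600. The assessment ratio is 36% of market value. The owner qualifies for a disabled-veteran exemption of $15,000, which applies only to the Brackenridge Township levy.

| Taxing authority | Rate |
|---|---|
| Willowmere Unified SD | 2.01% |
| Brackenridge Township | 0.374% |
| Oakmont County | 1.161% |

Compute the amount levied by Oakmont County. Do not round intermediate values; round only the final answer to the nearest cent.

$1,164.44

Assessed value = $278,600 × 0.36 = $100,296
Oakmont County taxable value = $100,296 (exemption does not apply)
Oakmont County levy = $100,296 × 0.01161 = $1,164.43656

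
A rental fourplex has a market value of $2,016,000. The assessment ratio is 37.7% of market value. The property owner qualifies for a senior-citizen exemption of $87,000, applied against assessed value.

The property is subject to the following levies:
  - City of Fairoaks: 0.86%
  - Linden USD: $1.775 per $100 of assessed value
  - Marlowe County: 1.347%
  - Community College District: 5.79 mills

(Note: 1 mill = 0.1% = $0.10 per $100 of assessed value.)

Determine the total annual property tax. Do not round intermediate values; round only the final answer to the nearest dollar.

Assessed value = $2,016,000 × 0.377 = $760,032
Taxable value = $760,032 − $87,000 = $673,032
City of Fairoaks: $673,032 × 0.0086 = $5,788.0752
Linden USD: $673,032 × 0.01775 = $11,946.318
Marlowe County: $673,032 × 0.01347 = $9,065.74104
Community College District: $673,032 × 0.00579 = $3,896.85528
Total = $30,696.98952

$30,697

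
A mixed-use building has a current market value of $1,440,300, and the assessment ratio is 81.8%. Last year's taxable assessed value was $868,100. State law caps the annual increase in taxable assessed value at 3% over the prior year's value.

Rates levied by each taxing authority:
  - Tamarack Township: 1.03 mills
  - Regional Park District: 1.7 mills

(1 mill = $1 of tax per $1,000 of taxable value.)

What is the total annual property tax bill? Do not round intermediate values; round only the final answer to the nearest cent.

Uncapped assessed value = $1,440,300 × 0.818 = $1,178,165.4
Cap limit = $868,100 × 1.03 = $894,143
Taxable assessed value = min($1,178,165.4, $894,143) = $894,143 (cap binds)
Tamarack Township: $894,143 × 0.00103 = $920.96729
Regional Park District: $894,143 × 0.0017 = $1,520.0431
Total = $2,441.01039

$2,441.01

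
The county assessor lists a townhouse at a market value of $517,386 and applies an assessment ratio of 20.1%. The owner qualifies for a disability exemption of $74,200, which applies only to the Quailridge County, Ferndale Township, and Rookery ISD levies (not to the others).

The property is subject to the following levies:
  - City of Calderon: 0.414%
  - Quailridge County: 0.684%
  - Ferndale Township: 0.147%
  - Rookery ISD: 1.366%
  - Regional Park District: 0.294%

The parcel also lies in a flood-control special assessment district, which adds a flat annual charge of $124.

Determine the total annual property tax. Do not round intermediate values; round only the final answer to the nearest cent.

$1,514.87

Assessed value = $517,386 × 0.201 = $103,994.586
City of Calderon: $103,994.586 × 0.00414 = $430.53758604
Quailridge County: ($103,994.586 − $74,200) × 0.00684 = $29,794.586 × 0.00684 = $203.79496824
Ferndale Township: ($103,994.586 − $74,200) × 0.00147 = $29,794.586 × 0.00147 = $43.79804142
Rookery ISD: ($103,994.586 − $74,200) × 0.01366 = $29,794.586 × 0.01366 = $406.99404476
Regional Park District: $103,994.586 × 0.00294 = $305.74408284
Levies subtotal = $1,390.8687233
Total = $1,390.8687233 + $124 = $1,514.8687233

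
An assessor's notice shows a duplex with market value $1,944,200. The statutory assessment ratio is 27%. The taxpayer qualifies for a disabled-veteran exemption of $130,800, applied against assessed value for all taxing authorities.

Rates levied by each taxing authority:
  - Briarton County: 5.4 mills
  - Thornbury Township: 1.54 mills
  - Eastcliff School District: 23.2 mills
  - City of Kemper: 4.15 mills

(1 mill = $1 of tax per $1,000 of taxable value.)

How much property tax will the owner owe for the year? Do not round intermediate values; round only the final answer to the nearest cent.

$13,514.85

Assessed value = $1,944,200 × 0.27 = $524,934
Taxable value = $524,934 − $130,800 = $394,134
Briarton County: $394,134 × 0.0054 = $2,128.3236
Thornbury Township: $394,134 × 0.00154 = $606.96636
Eastcliff School District: $394,134 × 0.0232 = $9,143.9088
City of Kemper: $394,134 × 0.00415 = $1,635.6561
Total = $2,128.3236 + $606.96636 + $9,143.9088 + $1,635.6561 = $13,514.85486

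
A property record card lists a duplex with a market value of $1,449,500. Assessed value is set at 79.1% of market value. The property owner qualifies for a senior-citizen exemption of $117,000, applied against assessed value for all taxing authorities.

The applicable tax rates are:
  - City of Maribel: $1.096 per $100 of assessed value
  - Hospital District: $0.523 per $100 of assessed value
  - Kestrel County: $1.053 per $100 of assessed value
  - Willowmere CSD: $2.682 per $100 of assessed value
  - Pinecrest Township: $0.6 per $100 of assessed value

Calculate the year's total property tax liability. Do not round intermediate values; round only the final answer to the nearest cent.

$61,299.67

Assessed value = $1,449,500 × 0.791 = $1,146,554.5
Taxable value = $1,146,554.5 − $117,000 = $1,029,554.5
City of Maribel: $1,029,554.5 × 0.01096 = $11,283.91732
Hospital District: $1,029,554.5 × 0.00523 = $5,384.570035
Kestrel County: $1,029,554.5 × 0.01053 = $10,841.208885
Willowmere CSD: $1,029,554.5 × 0.02682 = $27,612.65169
Pinecrest Township: $1,029,554.5 × 0.006 = $6,177.327
Total = $11,283.91732 + $5,384.570035 + $10,841.208885 + $27,612.65169 + $6,177.327 = $61,299.67493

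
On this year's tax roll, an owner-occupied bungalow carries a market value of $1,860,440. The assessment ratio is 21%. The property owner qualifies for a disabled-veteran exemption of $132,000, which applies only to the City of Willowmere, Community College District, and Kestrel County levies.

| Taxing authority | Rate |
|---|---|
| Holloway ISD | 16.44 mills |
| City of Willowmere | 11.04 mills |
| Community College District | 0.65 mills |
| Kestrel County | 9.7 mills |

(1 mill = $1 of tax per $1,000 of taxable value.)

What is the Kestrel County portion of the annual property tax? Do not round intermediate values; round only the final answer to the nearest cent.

Assessed value = $1,860,440 × 0.21 = $390,692.4
Kestrel County taxable value = $390,692.4 − $132,000 = $258,692.4
Kestrel County levy = $258,692.4 × 0.0097 = $2,509.31628

$2,509.32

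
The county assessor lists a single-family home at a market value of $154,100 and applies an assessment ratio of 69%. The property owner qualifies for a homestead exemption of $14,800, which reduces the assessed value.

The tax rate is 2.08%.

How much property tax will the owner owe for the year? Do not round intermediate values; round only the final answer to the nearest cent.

$1,903.80

Assessed value = $154,100 × 0.69 = $106,329
Taxable value = $106,329 − $14,800 = $91,529
Tax = $91,529 × 0.0208 = $1,903.8032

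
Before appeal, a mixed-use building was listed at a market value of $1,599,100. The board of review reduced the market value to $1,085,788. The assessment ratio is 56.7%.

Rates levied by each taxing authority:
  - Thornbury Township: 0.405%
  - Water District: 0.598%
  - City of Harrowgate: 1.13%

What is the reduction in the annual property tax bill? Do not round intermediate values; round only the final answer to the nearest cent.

Old assessed value = $1,599,100 × 0.567 = $906,689.7
New assessed value = $1,085,788 × 0.567 = $615,641.796
Combined rate = 0.00405 + 0.00598 + 0.0113 = 0.02133
Old tax = $906,689.7 × 0.02133 = $19,339.691301
New tax = $615,641.796 × 0.02133 = $13,131.63950868
Reduction = $19,339.691301 − $13,131.63950868 = $6,208.05179232

$6,208.05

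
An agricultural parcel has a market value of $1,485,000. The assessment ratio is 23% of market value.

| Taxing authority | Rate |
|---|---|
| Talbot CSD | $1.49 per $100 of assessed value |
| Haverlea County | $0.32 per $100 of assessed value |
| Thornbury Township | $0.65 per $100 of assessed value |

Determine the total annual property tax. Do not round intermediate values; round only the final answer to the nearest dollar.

$8,402

Assessed value = $1,485,000 × 0.23 = $341,550
Talbot CSD: $341,550 × 0.0149 = $5,089.095
Haverlea County: $341,550 × 0.0032 = $1,092.96
Thornbury Township: $341,550 × 0.0065 = $2,220.075
Total = $5,089.095 + $1,092.96 + $2,220.075 = $8,402.13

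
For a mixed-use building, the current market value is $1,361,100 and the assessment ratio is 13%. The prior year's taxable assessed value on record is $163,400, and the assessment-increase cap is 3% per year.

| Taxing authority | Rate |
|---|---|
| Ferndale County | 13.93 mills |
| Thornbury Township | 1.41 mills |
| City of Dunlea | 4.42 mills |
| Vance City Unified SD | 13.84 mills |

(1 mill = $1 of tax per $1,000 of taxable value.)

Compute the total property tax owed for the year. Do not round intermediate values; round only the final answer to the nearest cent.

Uncapped assessed value = $1,361,100 × 0.13 = $176,943
Cap limit = $163,400 × 1.03 = $168,302
Taxable assessed value = min($176,943, $168,302) = $168,302 (cap binds)
Ferndale County: $168,302 × 0.01393 = $2,344.44686
Thornbury Township: $168,302 × 0.00141 = $237.30582
City of Dunlea: $168,302 × 0.00442 = $743.89484
Vance City Unified SD: $168,302 × 0.01384 = $2,329.29968
Total = $5,654.9472

$5,654.95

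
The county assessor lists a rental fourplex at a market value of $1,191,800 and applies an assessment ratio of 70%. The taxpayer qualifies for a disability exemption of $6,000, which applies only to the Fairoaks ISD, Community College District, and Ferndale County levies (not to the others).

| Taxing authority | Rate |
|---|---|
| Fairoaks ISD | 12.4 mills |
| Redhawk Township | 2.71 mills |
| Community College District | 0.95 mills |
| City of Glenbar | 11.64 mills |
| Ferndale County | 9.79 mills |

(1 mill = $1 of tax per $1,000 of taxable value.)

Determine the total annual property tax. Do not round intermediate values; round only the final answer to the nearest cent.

$31,137.57

Assessed value = $1,191,800 × 0.7 = $834,260
Fairoaks ISD: ($834,260 − $6,000) × 0.0124 = $828,260 × 0.0124 = $10,270.424
Redhawk Township: $834,260 × 0.00271 = $2,260.8446
Community College District: ($834,260 − $6,000) × 0.00095 = $828,260 × 0.00095 = $786.847
City of Glenbar: $834,260 × 0.01164 = $9,710.7864
Ferndale County: ($834,260 − $6,000) × 0.00979 = $828,260 × 0.00979 = $8,108.6654
Total = $31,137.5674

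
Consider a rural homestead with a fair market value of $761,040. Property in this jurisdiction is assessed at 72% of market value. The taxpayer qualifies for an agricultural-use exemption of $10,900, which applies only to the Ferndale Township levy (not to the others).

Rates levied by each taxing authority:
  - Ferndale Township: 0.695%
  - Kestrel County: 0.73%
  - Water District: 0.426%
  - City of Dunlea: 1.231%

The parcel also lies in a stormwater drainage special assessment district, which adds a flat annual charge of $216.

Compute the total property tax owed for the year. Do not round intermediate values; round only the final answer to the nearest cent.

Assessed value = $761,040 × 0.72 = $547,948.8
Ferndale Township: ($547,948.8 − $10,900) × 0.00695 = $537,048.8 × 0.00695 = $3,732.48916
Kestrel County: $547,948.8 × 0.0073 = $4,000.02624
Water District: $547,948.8 × 0.00426 = $2,334.261888
City of Dunlea: $547,948.8 × 0.01231 = $6,745.249728
Levies subtotal = $16,812.027016
Total = $16,812.027016 + $216 = $17,028.027016

$17,028.03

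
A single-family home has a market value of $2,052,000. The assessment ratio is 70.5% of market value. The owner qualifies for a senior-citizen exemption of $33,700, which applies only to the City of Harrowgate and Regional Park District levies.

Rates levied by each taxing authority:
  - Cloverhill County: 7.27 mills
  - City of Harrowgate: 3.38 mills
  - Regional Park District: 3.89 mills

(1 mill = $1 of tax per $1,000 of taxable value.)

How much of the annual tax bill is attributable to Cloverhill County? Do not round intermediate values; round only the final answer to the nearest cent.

Assessed value = $2,052,000 × 0.705 = $1,446,660
Cloverhill County taxable value = $1,446,660 (exemption does not apply)
Cloverhill County levy = $1,446,660 × 0.00727 = $10,517.2182

$10,517.22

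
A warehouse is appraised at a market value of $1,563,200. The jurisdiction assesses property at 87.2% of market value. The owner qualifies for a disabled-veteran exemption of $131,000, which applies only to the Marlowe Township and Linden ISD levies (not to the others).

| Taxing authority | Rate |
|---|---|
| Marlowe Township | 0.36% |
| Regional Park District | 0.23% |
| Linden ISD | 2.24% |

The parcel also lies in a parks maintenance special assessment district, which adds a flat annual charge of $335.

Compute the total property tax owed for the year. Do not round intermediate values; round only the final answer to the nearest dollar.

Assessed value = $1,563,200 × 0.872 = $1,363,110.4
Marlowe Township: ($1,363,110.4 − $131,000) × 0.0036 = $1,232,110.4 × 0.0036 = $4,435.59744
Regional Park District: $1,363,110.4 × 0.0023 = $3,135.15392
Linden ISD: ($1,363,110.4 − $131,000) × 0.0224 = $1,232,110.4 × 0.0224 = $27,599.27296
Levies subtotal = $35,170.02432
Total = $35,170.02432 + $335 = $35,505.02432

$35,505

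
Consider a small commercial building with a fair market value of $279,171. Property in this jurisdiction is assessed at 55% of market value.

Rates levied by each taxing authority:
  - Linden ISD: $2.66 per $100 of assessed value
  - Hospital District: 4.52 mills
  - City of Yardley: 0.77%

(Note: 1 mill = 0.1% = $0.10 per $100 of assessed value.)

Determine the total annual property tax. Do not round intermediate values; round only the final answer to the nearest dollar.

Assessed value = $279,171 × 0.55 = $153,544.05
Linden ISD: $153,544.05 × 0.0266 = $4,084.27173
Hospital District: $153,544.05 × 0.00452 = $694.019106
City of Yardley: $153,544.05 × 0.0077 = $1,182.289185
Total = $5,960.580021

$5,961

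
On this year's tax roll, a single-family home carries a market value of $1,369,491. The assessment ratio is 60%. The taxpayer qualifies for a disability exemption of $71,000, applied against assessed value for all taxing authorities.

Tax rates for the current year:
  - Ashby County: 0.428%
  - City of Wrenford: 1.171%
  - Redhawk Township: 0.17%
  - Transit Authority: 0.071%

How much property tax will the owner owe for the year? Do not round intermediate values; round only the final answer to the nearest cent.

$13,812.78

Assessed value = $1,369,491 × 0.6 = $821,694.6
Taxable value = $821,694.6 − $71,000 = $750,694.6
Ashby County: $750,694.6 × 0.00428 = $3,212.972888
City of Wrenford: $750,694.6 × 0.01171 = $8,790.633766
Redhawk Township: $750,694.6 × 0.0017 = $1,276.18082
Transit Authority: $750,694.6 × 0.00071 = $532.993166
Total = $3,212.972888 + $8,790.633766 + $1,276.18082 + $532.993166 = $13,812.78064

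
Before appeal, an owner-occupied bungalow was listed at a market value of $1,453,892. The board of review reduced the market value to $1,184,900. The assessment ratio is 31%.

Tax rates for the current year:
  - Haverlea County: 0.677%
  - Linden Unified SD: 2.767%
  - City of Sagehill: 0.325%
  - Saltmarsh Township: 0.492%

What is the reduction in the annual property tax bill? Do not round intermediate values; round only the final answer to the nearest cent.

$3,553.14

Old assessed value = $1,453,892 × 0.31 = $450,706.52
New assessed value = $1,184,900 × 0.31 = $367,319
Combined rate = 0.00677 + 0.02767 + 0.00325 + 0.00492 = 0.04261
Old tax = $450,706.52 × 0.04261 = $19,204.6048172
New tax = $367,319 × 0.04261 = $15,651.46259
Reduction = $19,204.6048172 − $15,651.46259 = $3,553.1422272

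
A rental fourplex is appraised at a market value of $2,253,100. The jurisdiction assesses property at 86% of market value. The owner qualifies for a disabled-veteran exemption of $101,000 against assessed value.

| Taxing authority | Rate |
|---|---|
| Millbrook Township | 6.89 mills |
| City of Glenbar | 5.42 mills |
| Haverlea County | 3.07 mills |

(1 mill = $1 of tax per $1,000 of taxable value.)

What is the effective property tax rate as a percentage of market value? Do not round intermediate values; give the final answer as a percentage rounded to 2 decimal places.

1.25%

Assessed value = $2,253,100 × 0.86 = $1,937,666
Taxable value = $1,937,666 − $101,000 = $1,836,666
Millbrook Township: $1,836,666 × 0.00689 = $12,654.62874
City of Glenbar: $1,836,666 × 0.00542 = $9,954.72972
Haverlea County: $1,836,666 × 0.00307 = $5,638.56462
Total tax = $28,247.92308
Effective rate = $28,247.92308 ÷ $2,253,100 = 1.25% of market value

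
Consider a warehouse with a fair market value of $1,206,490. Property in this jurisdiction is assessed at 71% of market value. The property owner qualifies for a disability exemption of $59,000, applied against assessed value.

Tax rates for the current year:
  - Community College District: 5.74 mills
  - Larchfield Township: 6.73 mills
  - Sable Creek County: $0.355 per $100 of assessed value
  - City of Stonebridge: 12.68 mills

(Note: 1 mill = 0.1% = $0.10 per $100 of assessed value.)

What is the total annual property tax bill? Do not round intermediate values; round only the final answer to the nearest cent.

$22,891.35

Assessed value = $1,206,490 × 0.71 = $856,607.9
Taxable value = $856,607.9 − $59,000 = $797,607.9
Community College District: $797,607.9 × 0.00574 = $4,578.269346
Larchfield Township: $797,607.9 × 0.00673 = $5,367.901167
Sable Creek County: $797,607.9 × 0.00355 = $2,831.508045
City of Stonebridge: $797,607.9 × 0.01268 = $10,113.668172
Total = $22,891.34673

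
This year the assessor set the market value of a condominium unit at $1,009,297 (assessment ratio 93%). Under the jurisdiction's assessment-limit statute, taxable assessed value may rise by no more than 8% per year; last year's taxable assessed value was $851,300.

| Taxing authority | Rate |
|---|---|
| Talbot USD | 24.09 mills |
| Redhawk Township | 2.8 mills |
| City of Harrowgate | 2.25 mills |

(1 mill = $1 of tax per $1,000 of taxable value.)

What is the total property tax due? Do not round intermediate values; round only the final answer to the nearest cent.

$26,791.43

Uncapped assessed value = $1,009,297 × 0.93 = $938,646.21
Cap limit = $851,300 × 1.08 = $919,404
Taxable assessed value = min($938,646.21, $919,404) = $919,404 (cap binds)
Talbot USD: $919,404 × 0.02409 = $22,148.44236
Redhawk Township: $919,404 × 0.0028 = $2,574.3312
City of Harrowgate: $919,404 × 0.00225 = $2,068.659
Total = $26,791.43256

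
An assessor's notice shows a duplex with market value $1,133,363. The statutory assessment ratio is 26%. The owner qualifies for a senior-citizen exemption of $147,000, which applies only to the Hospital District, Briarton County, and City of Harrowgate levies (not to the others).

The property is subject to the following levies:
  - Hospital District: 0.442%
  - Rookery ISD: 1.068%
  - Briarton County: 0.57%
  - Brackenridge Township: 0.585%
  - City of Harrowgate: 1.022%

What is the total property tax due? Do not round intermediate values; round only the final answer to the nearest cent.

$7,874.66

Assessed value = $1,133,363 × 0.26 = $294,674.38
Hospital District: ($294,674.38 − $147,000) × 0.00442 = $147,674.38 × 0.00442 = $652.7207596
Rookery ISD: $294,674.38 × 0.01068 = $3,147.1223784
Briarton County: ($294,674.38 − $147,000) × 0.0057 = $147,674.38 × 0.0057 = $841.743966
Brackenridge Township: $294,674.38 × 0.00585 = $1,723.845123
City of Harrowgate: ($294,674.38 − $147,000) × 0.01022 = $147,674.38 × 0.01022 = $1,509.2321636
Total = $7,874.6643906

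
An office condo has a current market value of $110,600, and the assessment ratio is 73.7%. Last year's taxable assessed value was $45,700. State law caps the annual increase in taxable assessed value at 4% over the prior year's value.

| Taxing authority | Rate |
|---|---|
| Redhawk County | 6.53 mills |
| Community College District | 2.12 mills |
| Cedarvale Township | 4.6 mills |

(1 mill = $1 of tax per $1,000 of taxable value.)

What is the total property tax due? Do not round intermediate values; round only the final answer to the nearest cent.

$629.75

Uncapped assessed value = $110,600 × 0.737 = $81,512.2
Cap limit = $45,700 × 1.04 = $47,528
Taxable assessed value = min($81,512.2, $47,528) = $47,528 (cap binds)
Redhawk County: $47,528 × 0.00653 = $310.35784
Community College District: $47,528 × 0.00212 = $100.75936
Cedarvale Township: $47,528 × 0.0046 = $218.6288
Total = $629.746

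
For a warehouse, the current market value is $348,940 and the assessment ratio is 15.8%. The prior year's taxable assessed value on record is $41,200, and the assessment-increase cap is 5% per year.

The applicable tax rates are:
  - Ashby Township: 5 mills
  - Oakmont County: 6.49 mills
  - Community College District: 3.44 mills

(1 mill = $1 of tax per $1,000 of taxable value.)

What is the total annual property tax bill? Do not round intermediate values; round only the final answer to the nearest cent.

Uncapped assessed value = $348,940 × 0.158 = $55,132.52
Cap limit = $41,200 × 1.05 = $43,260
Taxable assessed value = min($55,132.52, $43,260) = $43,260 (cap binds)
Ashby Township: $43,260 × 0.005 = $216.3
Oakmont County: $43,260 × 0.00649 = $280.7574
Community College District: $43,260 × 0.00344 = $148.8144
Total = $645.8718

$645.87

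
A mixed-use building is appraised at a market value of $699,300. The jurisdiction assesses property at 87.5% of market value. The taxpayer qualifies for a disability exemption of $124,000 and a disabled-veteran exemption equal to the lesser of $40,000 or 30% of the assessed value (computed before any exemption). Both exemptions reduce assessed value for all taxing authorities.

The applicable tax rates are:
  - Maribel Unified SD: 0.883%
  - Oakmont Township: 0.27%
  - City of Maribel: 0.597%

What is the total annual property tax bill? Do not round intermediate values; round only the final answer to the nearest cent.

$7,838.03

Assessed value = $699,300 × 0.875 = $611,887.5
Disabled-veteran exemption = min($40,000, 30% × $611,887.5) = min($40,000, $183,566.25) = $40,000 (dollar cap binds)
Taxable value = $611,887.5 − $124,000 − $40,000 = $447,887.5
Maribel Unified SD: $447,887.5 × 0.00883 = $3,954.846625
Oakmont Township: $447,887.5 × 0.0027 = $1,209.29625
City of Maribel: $447,887.5 × 0.00597 = $2,673.888375
Total = $7,838.03125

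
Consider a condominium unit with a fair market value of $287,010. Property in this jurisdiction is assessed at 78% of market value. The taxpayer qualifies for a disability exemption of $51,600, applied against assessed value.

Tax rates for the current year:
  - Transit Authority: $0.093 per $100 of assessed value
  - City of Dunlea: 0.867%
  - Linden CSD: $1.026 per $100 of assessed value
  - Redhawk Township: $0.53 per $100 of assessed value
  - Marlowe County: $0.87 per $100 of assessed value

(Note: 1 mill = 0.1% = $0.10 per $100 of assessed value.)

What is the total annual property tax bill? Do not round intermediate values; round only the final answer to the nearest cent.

$5,832.99

Assessed value = $287,010 × 0.78 = $223,867.8
Taxable value = $223,867.8 − $51,600 = $172,267.8
Transit Authority: $172,267.8 × 0.00093 = $160.209054
City of Dunlea: $172,267.8 × 0.00867 = $1,493.561826
Linden CSD: $172,267.8 × 0.01026 = $1,767.467628
Redhawk Township: $172,267.8 × 0.0053 = $913.01934
Marlowe County: $172,267.8 × 0.0087 = $1,498.72986
Total = $5,832.987708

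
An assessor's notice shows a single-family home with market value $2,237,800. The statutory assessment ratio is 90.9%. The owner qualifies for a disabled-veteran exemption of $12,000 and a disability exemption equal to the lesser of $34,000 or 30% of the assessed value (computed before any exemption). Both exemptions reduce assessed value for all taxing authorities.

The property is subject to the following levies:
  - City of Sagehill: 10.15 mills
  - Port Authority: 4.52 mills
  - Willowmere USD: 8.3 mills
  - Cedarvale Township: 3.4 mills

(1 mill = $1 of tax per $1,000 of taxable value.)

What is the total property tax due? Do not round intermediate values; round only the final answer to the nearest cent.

$52,427.78

Assessed value = $2,237,800 × 0.909 = $2,034,160.2
Disability exemption = min($34,000, 30% × $2,034,160.2) = min($34,000, $610,248.06) = $34,000 (dollar cap binds)
Taxable value = $2,034,160.2 − $12,000 − $34,000 = $1,988,160.2
City of Sagehill: $1,988,160.2 × 0.01015 = $20,179.82603
Port Authority: $1,988,160.2 × 0.00452 = $8,986.484104
Willowmere USD: $1,988,160.2 × 0.0083 = $16,501.72966
Cedarvale Township: $1,988,160.2 × 0.0034 = $6,759.74468
Total = $52,427.784474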